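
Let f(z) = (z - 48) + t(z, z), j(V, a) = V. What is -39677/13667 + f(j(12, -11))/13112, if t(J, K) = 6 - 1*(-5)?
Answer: -520586499/179201704 ≈ -2.9050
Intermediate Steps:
t(J, K) = 11 (t(J, K) = 6 + 5 = 11)
f(z) = -37 + z (f(z) = (z - 48) + 11 = (-48 + z) + 11 = -37 + z)
-39677/13667 + f(j(12, -11))/13112 = -39677/13667 + (-37 + 12)/13112 = -39677*1/13667 - 25*1/13112 = -39677/13667 - 25/13112 = -520586499/179201704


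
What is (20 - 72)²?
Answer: 2704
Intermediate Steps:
(20 - 72)² = (-52)² = 2704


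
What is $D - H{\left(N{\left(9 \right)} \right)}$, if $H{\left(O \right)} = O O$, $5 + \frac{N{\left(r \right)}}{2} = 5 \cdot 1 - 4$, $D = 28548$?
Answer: $28484$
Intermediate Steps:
$N{\left(r \right)} = -8$ ($N{\left(r \right)} = -10 + 2 \left(5 \cdot 1 - 4\right) = -10 + 2 \left(5 - 4\right) = -10 + 2 \cdot 1 = -10 + 2 = -8$)
$H{\left(O \right)} = O^{2}$
$D - H{\left(N{\left(9 \right)} \right)} = 28548 - \left(-8\right)^{2} = 28548 - 64 = 28484$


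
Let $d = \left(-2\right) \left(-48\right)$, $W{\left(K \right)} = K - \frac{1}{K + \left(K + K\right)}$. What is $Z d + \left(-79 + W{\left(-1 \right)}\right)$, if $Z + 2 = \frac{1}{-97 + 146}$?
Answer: $- \frac{39647}{147} \approx -269.71$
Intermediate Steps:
$Z = - \frac{97}{49}$ ($Z = -2 + \frac{1}{-97 + 146} = -2 + \frac{1}{49} = - \frac{97}{49} \approx -1.9796$)
$W{\left(K \right)} = K - \frac{1}{3 K}$ ($W{\left(K \right)} = K - \frac{1}{K + 2 K} = K - \frac{1}{3 K}$)
$d = 96$
$Z d + \left(-79 + W{\left(-1 \right)}\right) = \left(- \frac{97}{49}\right) 96 - \left(80 - \frac{1}{3}\right) = - \frac{9312}{49} - \frac{239}{3} = - \frac{39647}{147}$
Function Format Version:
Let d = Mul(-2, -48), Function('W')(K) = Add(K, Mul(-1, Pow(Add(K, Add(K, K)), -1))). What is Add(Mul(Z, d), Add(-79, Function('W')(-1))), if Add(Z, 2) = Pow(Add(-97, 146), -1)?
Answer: Rational(-39647, 147) ≈ -269.71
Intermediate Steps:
Z = Rational(-97, 49) (Z = Add(-2, Pow(Add(-97, 146), -1)) = Add(-2, Pow(49, -1)) = Add(-2, Rational(1, 49)) = Rational(-97, 49) ≈ -1.9796)
Function('W')(K) = Add(K, Mul(Rational(-1, 3), Pow(K, -1))) (Function('W')(K) = Add(K, Mul(-1, Pow(Add(K, Mul(2, K)), -1))) = Add(K, Mul(-1, Pow(Mul(3, K), -1))) = Add(K, Mul(-1, Mul(Rational(1, 3), Pow(K, -1)))) = Add(K, Mul(Rational(-1, 3), Pow(K, -1))))
d = 96
Add(Mul(Z, d), Add(-79, Function('W')(-1))) = Add(Mul(Rational(-97, 49), 96), Add(-79, Add(-1, Mul(Rational(-1, 3), Pow(-1, -1))))) = Add(Rational(-9312, 49), Add(-79, Add(-1, Mul(Rational(-1, 3), -1)))) = Add(Rational(-9312, 49), Add(-79, Add(-1, Rational(1, 3)))) = Add(Rational(-9312, 49), Add(-79, Rational(-2, 3))) = Add(Rational(-9312, 49), Rational(-239, 3)) = Rational(-39647, 147)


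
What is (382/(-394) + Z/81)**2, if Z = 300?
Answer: 211498849/28291761 ≈ 7.4756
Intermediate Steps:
(382/(-394) + Z/81)**2 = (382/(-394) + 300/81)**2 = (382*(-1/394) + 300*(1/81))**2 = (-191/197 + 100/27)**2 = (14543/5319)**2 = 211498849/28291761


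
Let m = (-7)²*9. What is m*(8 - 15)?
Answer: -3087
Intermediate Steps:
m = 441 (m = 49*9 = 441)
m*(8 - 15) = 441*(8 - 15) = 441*(-7) = -3087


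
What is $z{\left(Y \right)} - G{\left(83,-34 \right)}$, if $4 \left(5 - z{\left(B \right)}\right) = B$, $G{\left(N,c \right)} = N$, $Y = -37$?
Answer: $- \frac{275}{4} \approx -68.75$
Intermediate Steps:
$z{\left(B \right)} = 5 - \frac{B}{4}$
$z{\left(Y \right)} - G{\left(83,-34 \right)} = \left(5 - - \frac{37}{4}\right) - 83 = \left(5 + \frac{37}{4}\right) - 83 = \frac{57}{4} - 83 = - \frac{275}{4}$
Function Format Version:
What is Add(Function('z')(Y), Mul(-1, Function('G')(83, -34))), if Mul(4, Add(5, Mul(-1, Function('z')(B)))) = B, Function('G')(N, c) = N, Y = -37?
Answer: Rational(-275, 4) ≈ -68.750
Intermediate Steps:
Function('z')(B) = Add(5, Mul(Rational(-1, 4), B))
Add(Function('z')(Y), Mul(-1, Function('G')(83, -34))) = Add(Add(5, Mul(Rational(-1, 4), -37)), Mul(-1, 83)) = Add(Add(5, Rational(37, 4)), -83) = Add(Rational(57, 4), -83) = Rational(-275, 4)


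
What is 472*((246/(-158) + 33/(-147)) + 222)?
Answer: 402363952/3871 ≈ 1.0394e+5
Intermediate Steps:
472*((246/(-158) + 33/(-147)) + 222) = 472*((246*(-1/158) + 33*(-1/147)) + 222) = 472*((-123/79 - 11/49) + 222) = 472*(-6896/3871 + 222) = 472*(852466/3871) = 402363952/3871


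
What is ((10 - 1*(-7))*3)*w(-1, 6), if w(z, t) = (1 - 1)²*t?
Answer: 0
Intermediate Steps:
w(z, t) = 0 (w(z, t) = 0²*t = 0*t = 0)
((10 - 1*(-7))*3)*w(-1, 6) = ((10 - 1*(-7))*3)*0 = ((10 + 7)*3)*0 = (17*3)*0 = 51*0 = 0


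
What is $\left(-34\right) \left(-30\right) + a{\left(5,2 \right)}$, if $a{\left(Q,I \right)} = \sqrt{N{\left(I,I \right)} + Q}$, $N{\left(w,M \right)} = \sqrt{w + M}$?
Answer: $1020 + \sqrt{7} \approx 1022.6$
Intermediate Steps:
$N{\left(w,M \right)} = \sqrt{M + w}$
$a{\left(Q,I \right)} = \sqrt{Q + \sqrt{2} \sqrt{I}}$ ($a{\left(Q,I \right)} = \sqrt{\sqrt{I + I} + Q} = \sqrt{\sqrt{2 I} + Q} = \sqrt{\sqrt{2} \sqrt{I} + Q} = \sqrt{Q + \sqrt{2} \sqrt{I}}$)
$\left(-34\right) \left(-30\right) + a{\left(5,2 \right)} = \left(-34\right) \left(-30\right) + \sqrt{5 + \sqrt{2} \sqrt{2}} = 1020 + \sqrt{5 + 2} = 1020 + \sqrt{7}$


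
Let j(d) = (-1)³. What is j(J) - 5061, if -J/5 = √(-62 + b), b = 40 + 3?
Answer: -5062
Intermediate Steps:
b = 43
J = -5*I*√19 (J = -5*√(-62 + 43) = -5*I*√19 ≈ -21.794*I)
j(d) = -1
j(J) - 5061 = -1 - 5061 = -5062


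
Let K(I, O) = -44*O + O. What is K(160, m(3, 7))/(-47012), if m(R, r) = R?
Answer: 129/47012 ≈ 0.0027440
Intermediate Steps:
K(I, O) = -43*O
K(160, m(3, 7))/(-47012) = -43*3/(-47012) = -129*(-1/47012) = 129/47012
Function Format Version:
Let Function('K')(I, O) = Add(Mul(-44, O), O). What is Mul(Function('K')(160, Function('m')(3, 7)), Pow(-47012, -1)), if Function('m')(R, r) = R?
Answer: Rational(129, 47012) ≈ 0.0027440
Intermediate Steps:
Function('K')(I, O) = Mul(-43, O)
Mul(Function('K')(160, Function('m')(3, 7)), Pow(-47012, -1)) = Mul(Mul(-43, 3), Pow(-47012, -1)) = Mul(-129, Rational(-1, 47012)) = Rational(129, 47012)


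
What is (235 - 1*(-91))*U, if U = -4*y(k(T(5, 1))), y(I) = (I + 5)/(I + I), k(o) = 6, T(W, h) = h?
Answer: -3586/3 ≈ -1195.3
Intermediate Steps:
y(I) = (5 + I)/(2*I) (y(I) = (5 + I)/((2*I)) = (5 + I)*(1/(2*I)) = (5 + I)/(2*I))
U = -11/3 (U = -2*(5 + 6)/6 = -2*11/6 = -4*11/12 = -11/3 ≈ -3.6667)
(235 - 1*(-91))*U = (235 - 1*(-91))*(-11/3) = (235 + 91)*(-11/3) = 326*(-11/3) = -3586/3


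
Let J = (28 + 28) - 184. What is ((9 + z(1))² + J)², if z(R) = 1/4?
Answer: 461041/256 ≈ 1800.9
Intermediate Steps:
z(R) = ¼
J = -128 (J = 56 - 184 = -128)
((9 + z(1))² + J)² = ((9 + ¼)² - 128)² = ((37/4)² - 128)² = (1369/16 - 128)² = (-679/16)² = 461041/256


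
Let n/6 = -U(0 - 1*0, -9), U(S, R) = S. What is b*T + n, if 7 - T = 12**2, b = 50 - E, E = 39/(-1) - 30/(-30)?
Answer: -12056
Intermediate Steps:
E = -38 (E = 39*(-1) - 30*(-1/30) = -39 + 1 = -38)
b = 88 (b = 50 - 1*(-38) = 50 + 38 = 88)
n = 0 (n = 6*(-(0 - 1*0)) = 6*(-(0 + 0)) = 6*(-1*0) = 6*0 = 0)
T = -137 (T = 7 - 1*12**2 = 7 - 1*144 = 7 - 144 = -137)
b*T + n = 88*(-137) + 0 = -12056 + 0 = -12056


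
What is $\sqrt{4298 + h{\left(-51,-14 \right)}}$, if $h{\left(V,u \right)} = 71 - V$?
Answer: $2 \sqrt{1105} \approx 66.483$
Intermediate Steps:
$\sqrt{4298 + h{\left(-51,-14 \right)}} = \sqrt{4298 + \left(71 - -51\right)} = \sqrt{4298 + \left(71 + 51\right)} = \sqrt{4298 + 122} = \sqrt{4420} = 2 \sqrt{1105}$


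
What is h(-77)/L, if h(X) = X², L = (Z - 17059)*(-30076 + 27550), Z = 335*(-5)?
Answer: 5929/47322084 ≈ 0.00012529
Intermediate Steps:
Z = -1675
L = 47322084 (L = (-1675 - 17059)*(-30076 + 27550) = -18734*(-2526) = 47322084)
h(-77)/L = (-77)²/47322084 = 5929*(1/47322084) = 5929/47322084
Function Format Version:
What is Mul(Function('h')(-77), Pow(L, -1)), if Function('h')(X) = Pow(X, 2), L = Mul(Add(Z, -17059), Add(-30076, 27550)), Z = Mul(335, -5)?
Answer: Rational(5929, 47322084) ≈ 0.00012529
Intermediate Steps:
Z = -1675
L = 47322084 (L = Mul(Add(-1675, -17059), Add(-30076, 27550)) = Mul(-18734, -2526) = 47322084)
Mul(Function('h')(-77), Pow(L, -1)) = Mul(Pow(-77, 2), Pow(47322084, -1)) = Mul(5929, Rational(1, 47322084)) = Rational(5929, 47322084)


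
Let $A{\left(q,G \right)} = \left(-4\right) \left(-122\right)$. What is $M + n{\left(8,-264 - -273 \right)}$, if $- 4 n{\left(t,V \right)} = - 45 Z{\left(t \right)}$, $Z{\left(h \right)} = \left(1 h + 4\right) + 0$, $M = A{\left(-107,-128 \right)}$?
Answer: $623$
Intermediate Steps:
$A{\left(q,G \right)} = 488$
$M = 488$
$Z{\left(h \right)} = 4 + h$ ($Z{\left(h \right)} = \left(h + 4\right) + 0 = \left(4 + h\right) + 0 = 4 + h$)
$n{\left(t,V \right)} = 45 + \frac{45 t}{4}$ ($n{\left(t,V \right)} = - \frac{\left(-45\right) \left(4 + t\right)}{4} = - \frac{-180 - 45 t}{4} = 45 + \frac{45 t}{4}$)
$M + n{\left(8,-264 - -273 \right)} = 488 + \left(45 + \frac{45}{4} \cdot 8\right) = 488 + \left(45 + 90\right) = 488 + 135 = 623$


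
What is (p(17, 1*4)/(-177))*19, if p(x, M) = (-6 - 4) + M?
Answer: 38/59 ≈ 0.64407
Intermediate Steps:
p(x, M) = -10 + M
(p(17, 1*4)/(-177))*19 = ((-10 + 1*4)/(-177))*19 = ((-10 + 4)*(-1/177))*19 = -6*(-1/177)*19 = (2/59)*19 = 38/59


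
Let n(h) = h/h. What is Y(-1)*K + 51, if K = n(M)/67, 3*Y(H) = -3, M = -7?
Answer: 3416/67 ≈ 50.985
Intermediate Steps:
n(h) = 1
Y(H) = -1 (Y(H) = (1/3)*(-3) = -1)
K = 1/67 ≈ 0.014925
Y(-1)*K + 51 = -1*1/67 + 51 = -1/67 + 51 = 3416/67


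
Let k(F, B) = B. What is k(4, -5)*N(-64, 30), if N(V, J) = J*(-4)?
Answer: 600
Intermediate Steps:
N(V, J) = -4*J
k(4, -5)*N(-64, 30) = -(-20)*30 = -5*(-120) = 600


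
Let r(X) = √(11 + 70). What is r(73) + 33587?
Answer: 33596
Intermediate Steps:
r(X) = 9 (r(X) = √81 = 9)
r(73) + 33587 = 9 + 33587 = 33596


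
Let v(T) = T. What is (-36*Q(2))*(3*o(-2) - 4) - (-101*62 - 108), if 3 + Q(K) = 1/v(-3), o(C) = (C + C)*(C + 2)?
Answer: 5890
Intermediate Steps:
o(C) = 2*C*(2 + C) (o(C) = (2*C)*(2 + C) = 2*C*(2 + C))
Q(K) = -10/3 (Q(K) = -3 + 1/(-3) = -3 - ⅓ = -10/3)
(-36*Q(2))*(3*o(-2) - 4) - (-101*62 - 108) = (-36*(-10/3))*(3*(2*(-2)*(2 - 2)) - 4) - (-101*62 - 108) = 120*(3*(2*(-2)*0) - 4) - (-6262 - 108) = 120*(3*0 - 4) - 1*(-6370) = 120*(0 - 4) + 6370 = 120*(-4) + 6370 = -480 + 6370 = 5890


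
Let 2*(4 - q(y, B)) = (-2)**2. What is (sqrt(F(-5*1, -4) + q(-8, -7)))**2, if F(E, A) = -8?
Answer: -6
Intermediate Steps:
q(y, B) = 2 (q(y, B) = 4 - 1/2*(-2)**2 = 4 - 1/2*4 = 4 - 2 = 2)
(sqrt(F(-5*1, -4) + q(-8, -7)))**2 = (sqrt(-8 + 2))**2 = (sqrt(-6))**2 = (I*sqrt(6))**2 = -6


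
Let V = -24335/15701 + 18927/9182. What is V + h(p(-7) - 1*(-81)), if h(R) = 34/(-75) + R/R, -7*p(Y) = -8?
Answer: 11440494137/10812493650 ≈ 1.0581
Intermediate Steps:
p(Y) = 8/7 (p(Y) = -⅐*(-8) = 8/7)
V = 73728857/144166582 (V = -24335*1/15701 + 18927*(1/9182) = -24335/15701 + 18927/9182 = 73728857/144166582 ≈ 0.51141)
h(R) = 41/75 (h(R) = 34*(-1/75) + 1 = -34/75 + 1 = 41/75)
V + h(p(-7) - 1*(-81)) = 73728857/144166582 + 41/75 = 11440494137/10812493650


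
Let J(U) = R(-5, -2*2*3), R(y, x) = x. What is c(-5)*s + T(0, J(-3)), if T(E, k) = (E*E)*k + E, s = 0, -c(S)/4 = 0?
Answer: 0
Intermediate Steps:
c(S) = 0 (c(S) = -4*0 = 0)
J(U) = -12 (J(U) = -2*2*3 = -4*3 = -12)
T(E, k) = E + k*E² (T(E, k) = E²*k + E = k*E² + E = E + k*E²)
c(-5)*s + T(0, J(-3)) = 0*0 + 0*(1 + 0*(-12)) = 0 + 0*(1 + 0) = 0 + 0*1 = 0 + 0 = 0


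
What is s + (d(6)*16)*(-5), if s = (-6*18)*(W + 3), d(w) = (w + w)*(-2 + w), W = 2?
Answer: -4380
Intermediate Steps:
d(w) = 2*w*(-2 + w) (d(w) = (2*w)*(-2 + w) = 2*w*(-2 + w))
s = -540 (s = (-6*18)*(2 + 3) = -108*5 = -540)
s + (d(6)*16)*(-5) = -540 + ((2*6*(-2 + 6))*16)*(-5) = -540 + ((2*6*4)*16)*(-5) = -540 + (48*16)*(-5) = -540 + 768*(-5) = -540 - 3840 = -4380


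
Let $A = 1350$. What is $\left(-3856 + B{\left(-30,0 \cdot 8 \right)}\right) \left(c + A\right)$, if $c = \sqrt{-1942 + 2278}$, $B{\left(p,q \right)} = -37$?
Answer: $-5255550 - 15572 \sqrt{21} \approx -5.3269 \cdot 10^{6}$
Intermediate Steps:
$c = 4 \sqrt{21}$ ($c = \sqrt{336} = 4 \sqrt{21} \approx 18.33$)
$\left(-3856 + B{\left(-30,0 \cdot 8 \right)}\right) \left(c + A\right) = \left(-3856 - 37\right) \left(4 \sqrt{21} + 1350\right) = - 3893 \left(1350 + 4 \sqrt{21}\right) = -5255550 - 15572 \sqrt{21}$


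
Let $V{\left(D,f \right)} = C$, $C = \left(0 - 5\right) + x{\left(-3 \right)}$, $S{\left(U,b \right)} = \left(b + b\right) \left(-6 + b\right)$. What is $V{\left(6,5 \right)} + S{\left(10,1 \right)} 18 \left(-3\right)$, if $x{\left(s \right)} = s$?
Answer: $532$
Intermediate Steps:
$S{\left(U,b \right)} = 2 b \left(-6 + b\right)$
$C = -8$ ($C = \left(0 - 5\right) - 3 = -5 - 3 = -8$)
$V{\left(D,f \right)} = -8$
$V{\left(6,5 \right)} + S{\left(10,1 \right)} 18 \left(-3\right) = -8 + 2 \cdot 1 \left(-6 + 1\right) 18 \left(-3\right) = -8 + 2 \cdot 1 \left(-5\right) \left(-54\right) = -8 - -540 = -8 + 540 = 532$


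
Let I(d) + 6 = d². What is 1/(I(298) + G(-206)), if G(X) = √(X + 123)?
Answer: 88798/7885084887 - I*√83/7885084887 ≈ 1.1262e-5 - 1.1554e-9*I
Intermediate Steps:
G(X) = √(123 + X)
I(d) = -6 + d²
1/(I(298) + G(-206)) = 1/((-6 + 298²) + √(123 - 206)) = 1/((-6 + 88804) + √(-83)) = 1/(88798 + I*√83)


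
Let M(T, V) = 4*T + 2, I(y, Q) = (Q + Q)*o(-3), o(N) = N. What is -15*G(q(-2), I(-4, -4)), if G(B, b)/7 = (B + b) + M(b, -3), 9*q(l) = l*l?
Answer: -38570/3 ≈ -12857.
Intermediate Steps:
I(y, Q) = -6*Q (I(y, Q) = (Q + Q)*(-3) = (2*Q)*(-3) = -6*Q)
M(T, V) = 2 + 4*T
q(l) = l²/9 (q(l) = (l*l)/9 = l²/9)
G(B, b) = 14 + 7*B + 35*b (G(B, b) = 7*((B + b) + (2 + 4*b)) = 7*(2 + B + 5*b) = 14 + 7*B + 35*b)
-15*G(q(-2), I(-4, -4)) = -15*(14 + 7*((⅑)*(-2)²) + 35*(-6*(-4))) = -15*(14 + 7*((⅑)*4) + 35*24) = -15*(14 + 7*(4/9) + 840) = -15*(14 + 28/9 + 840) = -15*7714/9 = -38570/3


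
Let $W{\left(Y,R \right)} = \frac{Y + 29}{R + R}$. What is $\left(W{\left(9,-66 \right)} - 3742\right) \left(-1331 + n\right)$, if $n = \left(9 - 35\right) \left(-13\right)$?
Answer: $\frac{81754021}{22} \approx 3.7161 \cdot 10^{6}$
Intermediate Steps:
$n = 338$ ($n = \left(-26\right) \left(-13\right) = 338$)
$W{\left(Y,R \right)} = \frac{29 + Y}{2 R}$
$\left(W{\left(9,-66 \right)} - 3742\right) \left(-1331 + n\right) = \left(\frac{29 + 9}{2 \left(-66\right)} - 3742\right) \left(-1331 + 338\right) = \left(\frac{1}{2} \left(- \frac{1}{66}\right) 38 - 3742\right) \left(-993\right) = \left(- \frac{19}{66} - 3742\right) \left(-993\right) = \left(- \frac{246991}{66}\right) \left(-993\right) = \frac{81754021}{22}$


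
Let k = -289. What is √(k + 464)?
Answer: 5*√7 ≈ 13.229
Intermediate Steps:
√(k + 464) = √(-289 + 464) = √175 = 5*√7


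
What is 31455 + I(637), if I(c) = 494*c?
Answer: 346133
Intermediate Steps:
31455 + I(637) = 31455 + 494*637 = 31455 + 314678 = 346133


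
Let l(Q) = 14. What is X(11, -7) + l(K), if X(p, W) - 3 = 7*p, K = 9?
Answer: 94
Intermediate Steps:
X(p, W) = 3 + 7*p
X(11, -7) + l(K) = (3 + 7*11) + 14 = (3 + 77) + 14 = 80 + 14 = 94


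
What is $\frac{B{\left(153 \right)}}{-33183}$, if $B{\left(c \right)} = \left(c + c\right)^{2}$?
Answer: $- \frac{3468}{1229} \approx -2.8218$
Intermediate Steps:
$B{\left(c \right)} = 4 c^{2}$ ($B{\left(c \right)} = \left(2 c\right)^{2} = 4 c^{2}$)
$\frac{B{\left(153 \right)}}{-33183} = \frac{4 \cdot 153^{2}}{-33183} = 4 \cdot 23409 \left(- \frac{1}{33183}\right) = 93636 \left(- \frac{1}{33183}\right) = - \frac{3468}{1229}$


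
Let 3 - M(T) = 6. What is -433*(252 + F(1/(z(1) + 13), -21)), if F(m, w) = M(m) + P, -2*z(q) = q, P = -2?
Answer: -106951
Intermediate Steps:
z(q) = -q/2
M(T) = -3 (M(T) = 3 - 1*6 = 3 - 6 = -3)
F(m, w) = -5 (F(m, w) = -3 - 2 = -5)
-433*(252 + F(1/(z(1) + 13), -21)) = -433*(252 - 5) = -433*247 = -1*106951 = -106951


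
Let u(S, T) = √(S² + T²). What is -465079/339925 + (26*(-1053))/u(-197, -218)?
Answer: -465079/339925 - 2106*√86333/6641 ≈ -94.546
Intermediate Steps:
-465079/339925 + (26*(-1053))/u(-197, -218) = -465079/339925 + (26*(-1053))/(√((-197)² + (-218)²)) = -465079*1/339925 - 27378/√(38809 + 47524) = -465079/339925 - 27378*√86333/86333 = -465079/339925 - 2106*√86333/6641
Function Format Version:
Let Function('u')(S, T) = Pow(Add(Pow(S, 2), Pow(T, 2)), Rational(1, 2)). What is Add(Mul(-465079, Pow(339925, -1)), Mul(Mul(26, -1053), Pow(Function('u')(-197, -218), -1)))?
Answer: Add(Rational(-465079, 339925), Mul(Rational(-2106, 6641), Pow(86333, Rational(1, 2)))) ≈ -94.546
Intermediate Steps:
Add(Mul(-465079, Pow(339925, -1)), Mul(Mul(26, -1053), Pow(Function('u')(-197, -218), -1))) = Add(Mul(-465079, Pow(339925, -1)), Mul(Mul(26, -1053), Pow(Pow(Add(Pow(-197, 2), Pow(-218, 2)), Rational(1, 2)), -1))) = Add(Mul(-465079, Rational(1, 339925)), Mul(-27378, Pow(Pow(Add(38809, 47524), Rational(1, 2)), -1))) = Add(Rational(-465079, 339925), Mul(-27378, Pow(Pow(86333, Rational(1, 2)), -1))) = Add(Rational(-465079, 339925), Mul(-27378, Mul(Rational(1, 86333), Pow(86333, Rational(1, 2))))) = Add(Rational(-465079, 339925), Mul(Rational(-2106, 6641), Pow(86333, Rational(1, 2))))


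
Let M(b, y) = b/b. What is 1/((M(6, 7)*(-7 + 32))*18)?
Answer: 1/450 ≈ 0.0022222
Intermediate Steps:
M(b, y) = 1
1/((M(6, 7)*(-7 + 32))*18) = 1/((1*(-7 + 32))*18) = 1/((1*25)*18) = 1/(25*18) = 1/450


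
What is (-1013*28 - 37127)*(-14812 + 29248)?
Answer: -945428076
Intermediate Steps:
(-1013*28 - 37127)*(-14812 + 29248) = (-28364 - 37127)*14436 = -65491*14436 = -945428076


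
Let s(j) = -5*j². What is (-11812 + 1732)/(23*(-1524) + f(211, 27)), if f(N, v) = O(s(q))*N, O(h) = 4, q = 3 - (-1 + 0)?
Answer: 315/1069 ≈ 0.29467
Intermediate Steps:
q = 4 (q = 3 - 1*(-1) = 3 + 1 = 4)
f(N, v) = 4*N
(-11812 + 1732)/(23*(-1524) + f(211, 27)) = (-11812 + 1732)/(23*(-1524) + 4*211) = -10080/(-35052 + 844) = -10080/(-34208) = -10080*(-1/34208) = 315/1069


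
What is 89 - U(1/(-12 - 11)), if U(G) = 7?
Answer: 82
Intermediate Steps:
89 - U(1/(-12 - 11)) = 89 - 1*7 = 89 - 7 = 82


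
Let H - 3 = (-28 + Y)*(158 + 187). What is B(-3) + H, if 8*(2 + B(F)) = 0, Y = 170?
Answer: 48991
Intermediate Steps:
B(F) = -2 (B(F) = -2 + (⅛)*0 = -2 + 0 = -2)
H = 48993 (H = 3 + (-28 + 170)*(158 + 187) = 3 + 142*345 = 3 + 48990 = 48993)
B(-3) + H = -2 + 48993 = 48991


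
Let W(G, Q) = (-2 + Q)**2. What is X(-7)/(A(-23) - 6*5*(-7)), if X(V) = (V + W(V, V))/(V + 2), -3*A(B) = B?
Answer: -222/3265 ≈ -0.067994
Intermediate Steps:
A(B) = -B/3
X(V) = (V + (-2 + V)**2)/(2 + V) (X(V) = (V + (-2 + V)**2)/(V + 2) = (V + (-2 + V)**2)/(2 + V))
X(-7)/(A(-23) - 6*5*(-7)) = ((-7 + (-2 - 7)**2)/(2 - 7))/(-1/3*(-23) - 6*5*(-7)) = ((-7 + (-9)**2)/(-5))/(23/3 - 30*(-7)) = (-(-7 + 81)/5)/(23/3 + 210) = (-1/5*74)/(653/3) = -74/5*3/653 = -222/3265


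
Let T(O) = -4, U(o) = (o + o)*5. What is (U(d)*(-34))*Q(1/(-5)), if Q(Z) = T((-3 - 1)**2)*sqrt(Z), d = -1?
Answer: -272*I*sqrt(5) ≈ -608.21*I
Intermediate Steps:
U(o) = 10*o (U(o) = (2*o)*5 = 10*o)
Q(Z) = -4*sqrt(Z)
(U(d)*(-34))*Q(1/(-5)) = ((10*(-1))*(-34))*(-4*I*sqrt(5)/5) = (-10*(-34))*(-4*I*sqrt(5)/5) = 340*(-4*I*sqrt(5)/5) = -272*I*sqrt(5)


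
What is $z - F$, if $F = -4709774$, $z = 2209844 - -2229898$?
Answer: $9149516$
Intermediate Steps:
$z = 4439742$ ($z = 2209844 + 2229898 = 4439742$)
$z - F = 4439742 - -4709774 = 4439742 + 4709774 = 9149516$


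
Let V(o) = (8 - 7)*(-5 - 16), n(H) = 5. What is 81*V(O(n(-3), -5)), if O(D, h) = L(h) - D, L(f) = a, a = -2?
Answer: -1701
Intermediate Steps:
L(f) = -2
O(D, h) = -2 - D
V(o) = -21 (V(o) = 1*(-21) = -21)
81*V(O(n(-3), -5)) = 81*(-21) = -1701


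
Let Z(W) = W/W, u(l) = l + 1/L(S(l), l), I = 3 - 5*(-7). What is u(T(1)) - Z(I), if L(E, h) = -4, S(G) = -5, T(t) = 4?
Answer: 11/4 ≈ 2.7500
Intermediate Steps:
I = 38 (I = 3 + 35 = 38)
u(l) = -¼ + l (u(l) = l + 1/(-4) = l - ¼ = -¼ + l)
Z(W) = 1
u(T(1)) - Z(I) = (-¼ + 4) - 1*1 = 15/4 - 1 = 11/4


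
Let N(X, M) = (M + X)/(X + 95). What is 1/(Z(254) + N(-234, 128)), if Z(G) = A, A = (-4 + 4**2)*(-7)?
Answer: -139/11570 ≈ -0.012014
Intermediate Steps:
N(X, M) = (M + X)/(95 + X)
A = -84 (A = (-4 + 16)*(-7) = 12*(-7) = -84)
Z(G) = -84
1/(Z(254) + N(-234, 128)) = 1/(-84 + (128 - 234)/(95 - 234)) = 1/(-84 - 106/(-139)) = 1/(-84 - 1/139*(-106)) = 1/(-84 + 106/139) = 1/(-11570/139) = -139/11570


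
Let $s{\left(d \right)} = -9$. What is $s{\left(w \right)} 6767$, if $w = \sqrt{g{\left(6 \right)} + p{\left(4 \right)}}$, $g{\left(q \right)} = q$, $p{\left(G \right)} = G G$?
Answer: $-60903$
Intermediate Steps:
$p{\left(G \right)} = G^{2}$
$w = \sqrt{22}$ ($w = \sqrt{6 + 4^{2}} = \sqrt{6 + 16} = \sqrt{22} \approx 4.6904$)
$s{\left(w \right)} 6767 = \left(-9\right) 6767 = -60903$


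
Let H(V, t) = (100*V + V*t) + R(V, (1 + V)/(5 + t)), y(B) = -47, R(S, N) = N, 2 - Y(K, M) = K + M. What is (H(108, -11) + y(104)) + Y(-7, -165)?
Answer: 58325/6 ≈ 9720.8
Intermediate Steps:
Y(K, M) = 2 - K - M (Y(K, M) = 2 - (K + M) = 2 + (-K - M) = 2 - K - M)
H(V, t) = 100*V + V*t + (1 + V)/(5 + t) (H(V, t) = (100*V + V*t) + (1 + V)/(5 + t) = 100*V + V*t + (1 + V)/(5 + t))
(H(108, -11) + y(104)) + Y(-7, -165) = ((1 + 108 + 108*(5 - 11)*(100 - 11))/(5 - 11) - 47) + (2 - 1*(-7) - 1*(-165)) = ((1 + 108 + 108*(-6)*89)/(-6) - 47) + (2 + 7 + 165) = (-(1 + 108 - 57672)/6 - 47) + 174 = (-⅙*(-57563) - 47) + 174 = (57563/6 - 47) + 174 = 57281/6 + 174 = 58325/6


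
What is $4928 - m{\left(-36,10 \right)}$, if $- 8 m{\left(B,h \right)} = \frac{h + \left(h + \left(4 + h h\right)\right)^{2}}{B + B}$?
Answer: $\frac{1412761}{288} \approx 4905.4$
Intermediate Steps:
$m{\left(B,h \right)} = - \frac{h + \left(4 + h + h^{2}\right)^{2}}{16 B}$ ($m{\left(B,h \right)} = - \frac{\left(h + \left(h + \left(4 + h h\right)\right)^{2}\right) \frac{1}{B + B}}{8} = - \frac{\left(h + \left(h + \left(4 + h^{2}\right)\right)^{2}\right) \frac{1}{2 B}}{8} = - \frac{\left(h + \left(4 + h + h^{2}\right)^{2}\right) \frac{1}{2 B}}{8} = - \frac{\frac{1}{2} \frac{1}{B} \left(h + \left(4 + h + h^{2}\right)^{2}\right)}{8} = - \frac{h + \left(4 + h + h^{2}\right)^{2}}{16 B}$)
$4928 - m{\left(-36,10 \right)} = 4928 - \frac{\left(-1\right) 10 - \left(4 + 10 + 10^{2}\right)^{2}}{16 \left(-36\right)} = 4928 - \frac{1}{16} \left(- \frac{1}{36}\right) \left(-10 - \left(4 + 10 + 100\right)^{2}\right) = 4928 - \frac{1}{16} \left(- \frac{1}{36}\right) \left(-10 - 114^{2}\right) = 4928 - \frac{1}{16} \left(- \frac{1}{36}\right) \left(-10 - 12996\right) = 4928 - \frac{1}{16} \left(- \frac{1}{36}\right) \left(-13006\right) = 4928 - \frac{6503}{288} = \frac{1412761}{288}$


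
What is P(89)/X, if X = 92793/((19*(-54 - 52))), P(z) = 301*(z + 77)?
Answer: -100631524/92793 ≈ -1084.5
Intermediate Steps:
P(z) = 23177 + 301*z (P(z) = 301*(77 + z) = 23177 + 301*z)
X = -92793/2014 (X = 92793/((19*(-106))) = 92793/(-2014) = 92793*(-1/2014) = -92793/2014 ≈ -46.074)
P(89)/X = (23177 + 301*89)/(-92793/2014) = (23177 + 26789)*(-2014/92793) = 49966*(-2014/92793) = -100631524/92793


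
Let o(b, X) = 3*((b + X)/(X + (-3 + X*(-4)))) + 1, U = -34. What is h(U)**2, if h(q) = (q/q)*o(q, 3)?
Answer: 1225/16 ≈ 76.563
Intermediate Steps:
o(b, X) = 1 + 3*(X + b)/(-3 - 3*X) (o(b, X) = 3*((X + b)/(X + (-3 - 4*X))) + 1 = 3*((X + b)/(-3 - 3*X)) + 1 = 3*(X + b)/(-3 - 3*X) + 1 = 1 + 3*(X + b)/(-3 - 3*X))
h(q) = 1/4 - q/4 (h(q) = (q/q)*((1 - q)/(1 + 3)) = 1*((1 - q)/4) = 1*(1/4 - q/4) = 1/4 - q/4)
h(U)**2 = (1/4 - 1/4*(-34))**2 = (1/4 + 17/2)**2 = (35/4)**2 = 1225/16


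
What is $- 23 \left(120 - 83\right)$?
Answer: $-851$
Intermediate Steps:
$- 23 \left(120 - 83\right) = \left(-23\right) 37 = -851$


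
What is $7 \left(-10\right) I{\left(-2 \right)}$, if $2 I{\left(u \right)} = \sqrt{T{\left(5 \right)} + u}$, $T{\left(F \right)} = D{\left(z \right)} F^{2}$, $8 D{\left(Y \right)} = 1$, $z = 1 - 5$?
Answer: $- \frac{105 \sqrt{2}}{4} \approx -37.123$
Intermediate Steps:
$z = -4$
$D{\left(Y \right)} = \frac{1}{8}$ ($D{\left(Y \right)} = \frac{1}{8} \cdot 1 = \frac{1}{8}$)
$T{\left(F \right)} = \frac{F^{2}}{8}$
$I{\left(u \right)} = \frac{\sqrt{\frac{25}{8} + u}}{2}$ ($I{\left(u \right)} = \frac{\sqrt{\frac{5^{2}}{8} + u}}{2} = \frac{\sqrt{\frac{1}{8} \cdot 25 + u}}{2} = \frac{\sqrt{\frac{25}{8} + u}}{2}$)
$7 \left(-10\right) I{\left(-2 \right)} = 7 \left(-10\right) \frac{\sqrt{50 + 16 \left(-2\right)}}{8} = - 70 \frac{\sqrt{50 - 32}}{8} = - 70 \frac{\sqrt{18}}{8} = - 70 \frac{3 \sqrt{2}}{8} = - \frac{105 \sqrt{2}}{4}$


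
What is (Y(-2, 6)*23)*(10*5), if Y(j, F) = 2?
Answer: 2300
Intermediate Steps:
(Y(-2, 6)*23)*(10*5) = (2*23)*(10*5) = 46*50 = 2300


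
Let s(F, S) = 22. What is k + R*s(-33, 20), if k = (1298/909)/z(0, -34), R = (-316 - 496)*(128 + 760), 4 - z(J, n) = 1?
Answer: -43259032366/2727 ≈ -1.5863e+7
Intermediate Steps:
z(J, n) = 3 (z(J, n) = 4 - 1*1 = 4 - 1 = 3)
R = -721056 (R = -812*888 = -721056)
k = 1298/2727 (k = (1298/909)/3 = (1298*(1/909))*(⅓) = (1298/909)*(⅓) = 1298/2727 ≈ 0.47598)
k + R*s(-33, 20) = 1298/2727 - 721056*22 = 1298/2727 - 15863232 = -43259032366/2727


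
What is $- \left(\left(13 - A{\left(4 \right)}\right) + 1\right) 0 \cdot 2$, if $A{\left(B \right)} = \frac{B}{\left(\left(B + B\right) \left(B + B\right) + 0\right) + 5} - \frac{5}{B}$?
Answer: $0$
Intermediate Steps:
$A{\left(B \right)} = - \frac{5}{B} + \frac{B}{5 + 4 B^{2}}$ ($A{\left(B \right)} = \frac{B}{\left(2 B 2 B + 0\right) + 5} - \frac{5}{B} = \frac{B}{\left(4 B^{2} + 0\right) + 5} - \frac{5}{B} = \frac{B}{4 B^{2} + 5} - \frac{5}{B} = \frac{B}{5 + 4 B^{2}} - \frac{5}{B} = - \frac{5}{B} + \frac{B}{5 + 4 B^{2}}$)
$- \left(\left(13 - A{\left(4 \right)}\right) + 1\right) 0 \cdot 2 = - \left(\left(13 - \frac{-25 - 19 \cdot 4^{2}}{4 \left(5 + 4 \cdot 4^{2}\right)}\right) + 1\right) 0 \cdot 2 = - \left(\left(13 - \frac{-25 - 304}{4 \left(5 + 4 \cdot 16\right)}\right) + 1\right) 0 = - \left(\left(13 - \frac{-25 - 304}{4 \left(5 + 64\right)}\right) + 1\right) 0 = - \left(\left(13 - \frac{1}{4} \cdot \frac{1}{69} \left(-329\right)\right) + 1\right) 0 = - \left(\left(13 - - \frac{329}{276}\right) + 1\right) 0 = - \left(\left(13 + \frac{329}{276}\right) + 1\right) 0 = - \left(\frac{3917}{276} + 1\right) 0 = - \frac{4193 \cdot 0}{276} = \left(-1\right) 0 = 0$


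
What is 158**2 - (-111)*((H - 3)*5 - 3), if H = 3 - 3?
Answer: 22966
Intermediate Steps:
H = 0
158**2 - (-111)*((H - 3)*5 - 3) = 158**2 - (-111)*((0 - 3)*5 - 3) = 24964 - (-111)*(-3*5 - 3) = 24964 - (-111)*(-15 - 3) = 24964 - (-111)*(-18) = 24964 - 1*1998 = 24964 - 1998 = 22966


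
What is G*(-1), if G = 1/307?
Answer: -1/307 ≈ -0.0032573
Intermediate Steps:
G = 1/307 ≈ 0.0032573
G*(-1) = (1/307)*(-1) = -1/307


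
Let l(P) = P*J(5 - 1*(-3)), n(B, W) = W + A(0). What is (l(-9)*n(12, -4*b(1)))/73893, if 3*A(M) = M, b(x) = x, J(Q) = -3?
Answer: -36/24631 ≈ -0.0014616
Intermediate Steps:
A(M) = M/3
n(B, W) = W (n(B, W) = W + (1/3)*0 = W + 0 = W)
l(P) = -3*P (l(P) = P*(-3) = -3*P)
(l(-9)*n(12, -4*b(1)))/73893 = ((-3*(-9))*(-4*1))/73893 = (27*(-4))*(1/73893) = -108*1/73893 = -36/24631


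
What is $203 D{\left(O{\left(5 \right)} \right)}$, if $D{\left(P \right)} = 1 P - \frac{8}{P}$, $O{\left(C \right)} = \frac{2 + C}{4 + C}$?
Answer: $- \frac{17371}{9} \approx -1930.1$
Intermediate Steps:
$O{\left(C \right)} = \frac{2 + C}{4 + C}$
$D{\left(P \right)} = P - \frac{8}{P}$
$203 D{\left(O{\left(5 \right)} \right)} = 203 \left(\frac{2 + 5}{4 + 5} - \frac{8}{\frac{1}{4 + 5} \left(2 + 5\right)}\right) = 203 \left(\frac{1}{9} \cdot 7 - \frac{8}{\frac{1}{9} \cdot 7}\right) = 203 \left(\frac{7}{9} - \frac{8}{\frac{7}{9}}\right) = 203 \left(\frac{7}{9} - \frac{72}{7}\right) = 203 \left(- \frac{599}{63}\right) = - \frac{17371}{9}$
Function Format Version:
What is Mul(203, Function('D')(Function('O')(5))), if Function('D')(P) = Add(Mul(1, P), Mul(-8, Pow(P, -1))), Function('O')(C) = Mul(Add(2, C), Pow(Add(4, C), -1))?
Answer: Rational(-17371, 9) ≈ -1930.1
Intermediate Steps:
Function('O')(C) = Mul(Pow(Add(4, C), -1), Add(2, C))
Function('D')(P) = Add(P, Mul(-8, Pow(P, -1)))
Mul(203, Function('D')(Function('O')(5))) = Mul(203, Add(Mul(Pow(Add(4, 5), -1), Add(2, 5)), Mul(-8, Pow(Mul(Pow(Add(4, 5), -1), Add(2, 5)), -1)))) = Mul(203, Add(Mul(Pow(9, -1), 7), Mul(-8, Pow(Mul(Pow(9, -1), 7), -1)))) = Mul(203, Add(Mul(Rational(1, 9), 7), Mul(-8, Pow(Mul(Rational(1, 9), 7), -1)))) = Mul(203, Add(Rational(7, 9), Mul(-8, Pow(Rational(7, 9), -1)))) = Mul(203, Add(Rational(7, 9), Mul(-8, Rational(9, 7)))) = Mul(203, Add(Rational(7, 9), Rational(-72, 7))) = Mul(203, Rational(-599, 63)) = Rational(-17371, 9)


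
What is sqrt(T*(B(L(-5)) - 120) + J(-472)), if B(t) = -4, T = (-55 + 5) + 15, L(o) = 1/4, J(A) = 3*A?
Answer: 2*sqrt(731) ≈ 54.074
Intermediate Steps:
L(o) = 1/4
T = -35 (T = -50 + 15 = -35)
sqrt(T*(B(L(-5)) - 120) + J(-472)) = sqrt(-35*(-4 - 120) + 3*(-472)) = sqrt(-35*(-124) - 1416) = sqrt(4340 - 1416) = sqrt(2924) = 2*sqrt(731)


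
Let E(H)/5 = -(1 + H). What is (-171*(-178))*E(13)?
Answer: -2130660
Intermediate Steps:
E(H) = -5 - 5*H (E(H) = 5*(-(1 + H)) = 5*(-1 - H) = -5 - 5*H)
(-171*(-178))*E(13) = (-171*(-178))*(-5 - 5*13) = 30438*(-5 - 65) = 30438*(-70) = -2130660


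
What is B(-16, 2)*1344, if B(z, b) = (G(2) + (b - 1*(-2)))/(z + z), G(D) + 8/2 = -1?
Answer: 42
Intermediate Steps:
G(D) = -5 (G(D) = -4 - 1 = -5)
B(z, b) = (-3 + b)/(2*z) (B(z, b) = (-5 + (b - 1*(-2)))/(z + z) = (-5 + (b + 2))/((2*z)) = (-5 + (2 + b))*(1/(2*z)) = (-3 + b)*(1/(2*z)) = (-3 + b)/(2*z))
B(-16, 2)*1344 = ((½)*(-3 + 2)/(-16))*1344 = ((½)*(-1/16)*(-1))*1344 = (1/32)*1344 = 42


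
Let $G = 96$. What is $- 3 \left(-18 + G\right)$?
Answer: $-234$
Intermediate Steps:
$- 3 \left(-18 + G\right) = - 3 \left(-18 + 96\right) = \left(-3\right) 78 = -234$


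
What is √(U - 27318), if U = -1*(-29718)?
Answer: 20*√6 ≈ 48.990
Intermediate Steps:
U = 29718
√(U - 27318) = √(29718 - 27318) = √2400 = 20*√6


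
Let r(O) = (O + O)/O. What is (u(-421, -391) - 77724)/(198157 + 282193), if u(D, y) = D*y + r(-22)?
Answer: 86889/480350 ≈ 0.18089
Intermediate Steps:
r(O) = 2 (r(O) = (2*O)/O = 2)
u(D, y) = 2 + D*y (u(D, y) = D*y + 2 = 2 + D*y)
(u(-421, -391) - 77724)/(198157 + 282193) = ((2 - 421*(-391)) - 77724)/(198157 + 282193) = ((2 + 164611) - 77724)/480350 = (164613 - 77724)*(1/480350) = 86889*(1/480350) = 86889/480350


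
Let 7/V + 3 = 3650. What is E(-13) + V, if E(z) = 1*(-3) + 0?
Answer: -1562/521 ≈ -2.9981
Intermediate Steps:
V = 1/521 (V = 7/(-3 + 3650) = 7/3647 = 7*(1/3647) = 1/521 ≈ 0.0019194)
E(z) = -3 (E(z) = -3 + 0 = -3)
E(-13) + V = -3 + 1/521 = -1562/521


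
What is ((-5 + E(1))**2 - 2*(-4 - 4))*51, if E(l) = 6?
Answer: 867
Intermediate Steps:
((-5 + E(1))**2 - 2*(-4 - 4))*51 = ((-5 + 6)**2 - 2*(-4 - 4))*51 = (1**2 - 2*(-8))*51 = (1 + 16)*51 = 17*51 = 867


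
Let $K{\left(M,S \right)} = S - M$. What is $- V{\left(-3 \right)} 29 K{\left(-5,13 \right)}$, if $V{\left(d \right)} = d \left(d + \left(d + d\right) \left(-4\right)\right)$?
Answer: $32886$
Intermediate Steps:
$V{\left(d \right)} = - 7 d^{2}$ ($V{\left(d \right)} = d \left(d + 2 d \left(-4\right)\right) = d \left(d - 8 d\right) = d \left(- 7 d\right) = - 7 d^{2}$)
$- V{\left(-3 \right)} 29 K{\left(-5,13 \right)} = - - 7 \left(-3\right)^{2} \cdot 29 \left(13 - -5\right) = - \left(-7\right) 9 \cdot 29 \left(13 + 5\right) = - \left(-63\right) 29 \cdot 18 = - \left(-1827\right) 18 = \left(-1\right) \left(-32886\right) = 32886$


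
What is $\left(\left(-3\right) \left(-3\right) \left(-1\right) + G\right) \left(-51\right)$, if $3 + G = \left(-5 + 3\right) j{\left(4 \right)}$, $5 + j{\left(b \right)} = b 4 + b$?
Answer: $2142$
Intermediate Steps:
$j{\left(b \right)} = -5 + 5 b$ ($j{\left(b \right)} = -5 + \left(b 4 + b\right) = -5 + \left(4 b + b\right) = -5 + 5 b$)
$G = -33$ ($G = -3 + \left(-5 + 3\right) \left(-5 + 5 \cdot 4\right) = -3 - 2 \left(-5 + 20\right) = -3 - 30 = -33$)
$\left(\left(-3\right) \left(-3\right) \left(-1\right) + G\right) \left(-51\right) = \left(\left(-3\right) \left(-3\right) \left(-1\right) - 33\right) \left(-51\right) = \left(9 \left(-1\right) - 33\right) \left(-51\right) = \left(-9 - 33\right) \left(-51\right) = \left(-42\right) \left(-51\right) = 2142$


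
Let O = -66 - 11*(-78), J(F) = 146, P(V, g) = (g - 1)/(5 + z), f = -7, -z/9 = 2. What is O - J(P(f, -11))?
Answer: 646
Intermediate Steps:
z = -18 (z = -9*2 = -18)
P(V, g) = 1/13 - g/13 (P(V, g) = (g - 1)/(5 - 18) = (-1 + g)/(-13) = (-1 + g)*(-1/13) = 1/13 - g/13)
O = 792 (O = -66 + 858 = 792)
O - J(P(f, -11)) = 792 - 1*146 = 792 - 146 = 646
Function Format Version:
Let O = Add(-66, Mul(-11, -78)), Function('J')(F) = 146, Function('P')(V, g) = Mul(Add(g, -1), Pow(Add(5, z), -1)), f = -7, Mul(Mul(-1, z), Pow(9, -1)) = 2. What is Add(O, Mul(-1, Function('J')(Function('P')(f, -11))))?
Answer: 646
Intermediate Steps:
z = -18 (z = Mul(-9, 2) = -18)
Function('P')(V, g) = Add(Rational(1, 13), Mul(Rational(-1, 13), g)) (Function('P')(V, g) = Mul(Add(g, -1), Pow(Add(5, -18), -1)) = Mul(Add(-1, g), Pow(-13, -1)) = Mul(Add(-1, g), Rational(-1, 13)) = Add(Rational(1, 13), Mul(Rational(-1, 13), g)))
O = 792 (O = Add(-66, 858) = 792)
Add(O, Mul(-1, Function('J')(Function('P')(f, -11)))) = Add(792, Mul(-1, 146)) = Add(792, -146) = 646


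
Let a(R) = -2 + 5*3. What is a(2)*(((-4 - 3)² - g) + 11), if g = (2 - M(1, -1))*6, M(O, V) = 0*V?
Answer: 624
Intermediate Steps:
M(O, V) = 0
a(R) = 13 (a(R) = -2 + 15 = 13)
g = 12 (g = (2 - 1*0)*6 = (2 + 0)*6 = 2*6 = 12)
a(2)*(((-4 - 3)² - g) + 11) = 13*(((-4 - 3)² - 1*12) + 11) = 13*(((-7)² - 12) + 11) = 13*((49 - 12) + 11) = 13*(37 + 11) = 13*48 = 624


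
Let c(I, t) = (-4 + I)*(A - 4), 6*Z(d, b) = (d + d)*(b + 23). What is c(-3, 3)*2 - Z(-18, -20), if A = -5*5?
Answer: 424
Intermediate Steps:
A = -25
Z(d, b) = d*(23 + b)/3 (Z(d, b) = ((d + d)*(b + 23))/6 = ((2*d)*(23 + b))/6 = (2*d*(23 + b))/6 = d*(23 + b)/3)
c(I, t) = 116 - 29*I (c(I, t) = (-4 + I)*(-25 - 4) = (-4 + I)*(-29) = 116 - 29*I)
c(-3, 3)*2 - Z(-18, -20) = (116 - 29*(-3))*2 - (-18)*(23 - 20)/3 = (116 + 87)*2 - (-18)*3/3 = 203*2 - 1*(-18) = 406 + 18 = 424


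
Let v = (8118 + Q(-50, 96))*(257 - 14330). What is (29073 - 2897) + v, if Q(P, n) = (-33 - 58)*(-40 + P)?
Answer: -229476308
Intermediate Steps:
Q(P, n) = 3640 - 91*P (Q(P, n) = -91*(-40 + P) = 3640 - 91*P)
v = -229502484 (v = (8118 + (3640 - 91*(-50)))*(257 - 14330) = (8118 + (3640 + 4550))*(-14073) = (8118 + 8190)*(-14073) = 16308*(-14073) = -229502484)
(29073 - 2897) + v = (29073 - 2897) - 229502484 = 26176 - 229502484 = -229476308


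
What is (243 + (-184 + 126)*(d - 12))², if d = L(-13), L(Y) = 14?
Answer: 16129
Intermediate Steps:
d = 14
(243 + (-184 + 126)*(d - 12))² = (243 + (-184 + 126)*(14 - 12))² = (243 - 58*2)² = (243 - 116)² = 127² = 16129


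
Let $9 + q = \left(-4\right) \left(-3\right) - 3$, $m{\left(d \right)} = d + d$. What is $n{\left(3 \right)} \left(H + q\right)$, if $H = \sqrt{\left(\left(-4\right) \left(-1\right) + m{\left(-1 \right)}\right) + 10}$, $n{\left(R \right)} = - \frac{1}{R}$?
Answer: $- \frac{2 \sqrt{3}}{3} \approx -1.1547$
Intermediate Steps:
$m{\left(d \right)} = 2 d$
$q = 0$ ($q = -9 - -9 = -9 + \left(12 - 3\right) = -9 + 9 = 0$)
$H = 2 \sqrt{3}$ ($H = \sqrt{\left(\left(-4\right) \left(-1\right) + 2 \left(-1\right)\right) + 10} = \sqrt{\left(4 - 2\right) + 10} = \sqrt{2 + 10} = \sqrt{12} = 2 \sqrt{3} \approx 3.4641$)
$n{\left(3 \right)} \left(H + q\right) = - \frac{1}{3} \left(2 \sqrt{3} + 0\right) = \left(-1\right) \frac{1}{3} \cdot 2 \sqrt{3} = - \frac{2 \sqrt{3}}{3}$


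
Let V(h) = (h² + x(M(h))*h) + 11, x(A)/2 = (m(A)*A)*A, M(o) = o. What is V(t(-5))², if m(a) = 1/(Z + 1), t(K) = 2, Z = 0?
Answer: 961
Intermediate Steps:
m(a) = 1 (m(a) = 1/(0 + 1) = 1/1 = 1)
x(A) = 2*A² (x(A) = 2*((1*A)*A) = 2*(A*A) = 2*A²)
V(h) = 11 + h² + 2*h³ (V(h) = (h² + (2*h²)*h) + 11 = (h² + 2*h³) + 11 = 11 + h² + 2*h³)
V(t(-5))² = (11 + 2² + 2*2³)² = (11 + 4 + 2*8)² = (11 + 4 + 16)² = 31² = 961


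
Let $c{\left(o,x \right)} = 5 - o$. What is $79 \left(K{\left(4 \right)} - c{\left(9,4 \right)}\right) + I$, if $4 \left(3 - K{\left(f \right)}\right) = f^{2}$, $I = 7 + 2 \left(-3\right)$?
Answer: $238$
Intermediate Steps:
$I = 1$ ($I = 7 - 6 = 1$)
$K{\left(f \right)} = 3 - \frac{f^{2}}{4}$
$79 \left(K{\left(4 \right)} - c{\left(9,4 \right)}\right) + I = 79 \left(\left(3 - \frac{4^{2}}{4}\right) - \left(5 - 9\right)\right) + 1 = 79 \left(\left(3 - 4\right) - \left(5 - 9\right)\right) + 1 = 79 \left(\left(3 - 4\right) - -4\right) + 1 = 79 \left(-1 + 4\right) + 1 = 79 \cdot 3 + 1 = 237 + 1 = 238$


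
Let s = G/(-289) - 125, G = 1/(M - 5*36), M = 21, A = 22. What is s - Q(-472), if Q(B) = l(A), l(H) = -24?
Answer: -4641050/45951 ≈ -101.00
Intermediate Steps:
Q(B) = -24
G = -1/159 (G = 1/(21 - 5*36) = 1/(21 - 180) = 1/(-159) = -1/159 ≈ -0.0062893)
s = -5743874/45951 (s = -1/159/(-289) - 125 = -1/159*(-1/289) - 125 = 1/45951 - 125 = -5743874/45951 ≈ -125.00)
s - Q(-472) = -5743874/45951 - 1*(-24) = -5743874/45951 + 24 = -4641050/45951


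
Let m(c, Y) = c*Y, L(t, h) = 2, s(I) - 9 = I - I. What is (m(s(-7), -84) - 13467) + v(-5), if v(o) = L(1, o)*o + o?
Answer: -14238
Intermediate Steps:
s(I) = 9 (s(I) = 9 + (I - I) = 9 + 0 = 9)
m(c, Y) = Y*c
v(o) = 3*o (v(o) = 2*o + o = 3*o)
(m(s(-7), -84) - 13467) + v(-5) = (-84*9 - 13467) + 3*(-5) = (-756 - 13467) - 15 = -14223 - 15 = -14238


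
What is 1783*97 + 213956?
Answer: 386907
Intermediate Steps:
1783*97 + 213956 = 172951 + 213956 = 386907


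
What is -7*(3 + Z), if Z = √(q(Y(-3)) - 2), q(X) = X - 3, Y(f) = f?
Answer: -21 - 14*I*√2 ≈ -21.0 - 19.799*I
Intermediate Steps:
q(X) = -3 + X
Z = 2*I*√2 (Z = √((-3 - 3) - 2) = √(-6 - 2) = √(-8) = 2*I*√2 ≈ 2.8284*I)
-7*(3 + Z) = -7*(3 + 2*I*√2) = -21 - 14*I*√2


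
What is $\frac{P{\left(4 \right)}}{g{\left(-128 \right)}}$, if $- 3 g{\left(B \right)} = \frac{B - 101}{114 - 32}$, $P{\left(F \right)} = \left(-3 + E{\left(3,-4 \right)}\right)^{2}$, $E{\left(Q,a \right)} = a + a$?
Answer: $\frac{29766}{229} \approx 129.98$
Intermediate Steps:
$E{\left(Q,a \right)} = 2 a$
$P{\left(F \right)} = 121$ ($P{\left(F \right)} = \left(-3 + 2 \left(-4\right)\right)^{2} = \left(-3 - 8\right)^{2} = \left(-11\right)^{2} = 121$)
$g{\left(B \right)} = \frac{101}{246} - \frac{B}{246}$ ($g{\left(B \right)} = - \frac{\left(B - 101\right) \frac{1}{114 - 32}}{3} = - \frac{\left(-101 + B\right) \frac{1}{82}}{3} = - \frac{- \frac{101}{82} + \frac{B}{82}}{3} = \frac{101}{246} - \frac{B}{246}$)
$\frac{P{\left(4 \right)}}{g{\left(-128 \right)}} = \frac{121}{\frac{101}{246} - - \frac{64}{123}} = \frac{121}{\frac{101}{246} + \frac{64}{123}} = \frac{121}{\frac{229}{246}} = 121 \cdot \frac{246}{229} = \frac{29766}{229}$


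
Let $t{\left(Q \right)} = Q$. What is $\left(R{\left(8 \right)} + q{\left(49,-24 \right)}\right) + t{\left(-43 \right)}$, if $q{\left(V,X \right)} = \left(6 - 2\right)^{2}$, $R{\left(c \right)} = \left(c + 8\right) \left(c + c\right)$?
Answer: $229$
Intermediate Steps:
$R{\left(c \right)} = 2 c \left(8 + c\right)$ ($R{\left(c \right)} = \left(8 + c\right) 2 c = 2 c \left(8 + c\right)$)
$q{\left(V,X \right)} = 16$ ($q{\left(V,X \right)} = 4^{2} = 16$)
$\left(R{\left(8 \right)} + q{\left(49,-24 \right)}\right) + t{\left(-43 \right)} = \left(2 \cdot 8 \left(8 + 8\right) + 16\right) - 43 = \left(2 \cdot 8 \cdot 16 + 16\right) - 43 = \left(256 + 16\right) - 43 = 272 - 43 = 229$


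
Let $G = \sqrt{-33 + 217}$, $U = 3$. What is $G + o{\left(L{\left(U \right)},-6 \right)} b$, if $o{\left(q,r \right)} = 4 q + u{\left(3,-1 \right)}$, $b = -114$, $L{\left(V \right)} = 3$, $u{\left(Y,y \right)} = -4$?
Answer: $-912 + 2 \sqrt{46} \approx -898.44$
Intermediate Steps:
$G = 2 \sqrt{46}$ ($G = \sqrt{184} = 2 \sqrt{46} \approx 13.565$)
$o{\left(q,r \right)} = -4 + 4 q$ ($o{\left(q,r \right)} = 4 q - 4 = -4 + 4 q$)
$G + o{\left(L{\left(U \right)},-6 \right)} b = 2 \sqrt{46} + \left(-4 + 4 \cdot 3\right) \left(-114\right) = 2 \sqrt{46} + \left(-4 + 12\right) \left(-114\right) = 2 \sqrt{46} + 8 \left(-114\right) = 2 \sqrt{46} - 912 = -912 + 2 \sqrt{46}$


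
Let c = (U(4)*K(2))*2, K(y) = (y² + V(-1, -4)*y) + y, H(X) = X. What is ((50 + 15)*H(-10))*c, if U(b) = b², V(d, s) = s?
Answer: 41600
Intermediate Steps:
K(y) = y² - 3*y (K(y) = (y² - 4*y) + y = y² - 3*y)
c = -64 (c = (4²*(2*(-3 + 2)))*2 = (16*(2*(-1)))*2 = (16*(-2))*2 = -32*2 = -64)
((50 + 15)*H(-10))*c = ((50 + 15)*(-10))*(-64) = (65*(-10))*(-64) = -650*(-64) = 41600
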